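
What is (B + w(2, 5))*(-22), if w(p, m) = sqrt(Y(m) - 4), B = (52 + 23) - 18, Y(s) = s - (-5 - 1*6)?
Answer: -1254 - 44*sqrt(3) ≈ -1330.2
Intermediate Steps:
Y(s) = 11 + s (Y(s) = s - (-5 - 6) = s - 1*(-11) = s + 11 = 11 + s)
B = 57 (B = 75 - 18 = 57)
w(p, m) = sqrt(7 + m) (w(p, m) = sqrt((11 + m) - 4) = sqrt(7 + m))
(B + w(2, 5))*(-22) = (57 + sqrt(7 + 5))*(-22) = (57 + sqrt(12))*(-22) = (57 + 2*sqrt(3))*(-22) = -1254 - 44*sqrt(3)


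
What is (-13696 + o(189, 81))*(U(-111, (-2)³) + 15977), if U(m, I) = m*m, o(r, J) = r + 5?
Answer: -382079596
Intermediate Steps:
o(r, J) = 5 + r
U(m, I) = m²
(-13696 + o(189, 81))*(U(-111, (-2)³) + 15977) = (-13696 + (5 + 189))*((-111)² + 15977) = (-13696 + 194)*(12321 + 15977) = -13502*28298 = -382079596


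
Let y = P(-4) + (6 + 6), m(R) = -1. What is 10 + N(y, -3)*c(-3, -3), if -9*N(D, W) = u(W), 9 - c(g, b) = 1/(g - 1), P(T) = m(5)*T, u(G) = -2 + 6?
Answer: 53/9 ≈ 5.8889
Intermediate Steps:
u(G) = 4
P(T) = -T
c(g, b) = 9 - 1/(-1 + g) (c(g, b) = 9 - 1/(g - 1) = 9 - 1/(-1 + g))
y = 16 (y = -1*(-4) + (6 + 6) = 4 + 12 = 16)
N(D, W) = -4/9 (N(D, W) = -⅑*4 = -4/9)
10 + N(y, -3)*c(-3, -3) = 10 - 4*(-10 + 9*(-3))/(9*(-1 - 3)) = 10 - 4*(-10 - 27)/(9*(-4)) = 10 - (-1)*(-37)/9 = 10 - 4/9*37/4 = 10 - 37/9 = 53/9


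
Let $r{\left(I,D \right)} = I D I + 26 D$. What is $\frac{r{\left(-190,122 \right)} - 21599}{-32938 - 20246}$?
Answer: $- \frac{4385773}{53184} \approx -82.464$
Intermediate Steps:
$r{\left(I,D \right)} = 26 D + D I^{2}$ ($r{\left(I,D \right)} = D I I + 26 D = D I^{2} + 26 D = 26 D + D I^{2}$)
$\frac{r{\left(-190,122 \right)} - 21599}{-32938 - 20246} = \frac{122 \left(26 + \left(-190\right)^{2}\right) - 21599}{-32938 - 20246} = \frac{122 \left(26 + 36100\right) - 21599}{-53184} = \left(122 \cdot 36126 - 21599\right) \left(- \frac{1}{53184}\right) = \left(4407372 - 21599\right) \left(- \frac{1}{53184}\right) = 4385773 \left(- \frac{1}{53184}\right) = - \frac{4385773}{53184}$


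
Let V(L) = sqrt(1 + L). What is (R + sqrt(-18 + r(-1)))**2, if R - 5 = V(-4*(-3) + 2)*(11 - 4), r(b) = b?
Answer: (5 + 7*sqrt(15) + I*sqrt(19))**2 ≈ 1012.1 + 279.94*I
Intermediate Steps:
R = 5 + 7*sqrt(15) (R = 5 + sqrt(1 + (-4*(-3) + 2))*(11 - 4) = 5 + sqrt(1 + (12 + 2))*7 = 5 + sqrt(1 + 14)*7 = 5 + sqrt(15)*7 = 5 + 7*sqrt(15) ≈ 32.111)
(R + sqrt(-18 + r(-1)))**2 = ((5 + 7*sqrt(15)) + sqrt(-18 - 1))**2 = ((5 + 7*sqrt(15)) + sqrt(-19))**2 = ((5 + 7*sqrt(15)) + I*sqrt(19))**2 = (5 + 7*sqrt(15) + I*sqrt(19))**2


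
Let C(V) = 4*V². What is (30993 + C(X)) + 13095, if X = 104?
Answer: 87352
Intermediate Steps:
(30993 + C(X)) + 13095 = (30993 + 4*104²) + 13095 = (30993 + 4*10816) + 13095 = (30993 + 43264) + 13095 = 74257 + 13095 = 87352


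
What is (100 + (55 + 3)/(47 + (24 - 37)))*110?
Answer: 190190/17 ≈ 11188.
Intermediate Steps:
(100 + (55 + 3)/(47 + (24 - 37)))*110 = (100 + 58/(47 - 13))*110 = (100 + 58/34)*110 = (100 + 58*(1/34))*110 = (100 + 29/17)*110 = (1729/17)*110 = 190190/17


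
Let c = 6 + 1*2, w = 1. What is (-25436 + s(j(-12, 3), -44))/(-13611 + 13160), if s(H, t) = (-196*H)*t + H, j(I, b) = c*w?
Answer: -43564/451 ≈ -96.594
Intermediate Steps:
c = 8 (c = 6 + 2 = 8)
j(I, b) = 8 (j(I, b) = 8*1 = 8)
s(H, t) = H - 196*H*t (s(H, t) = -196*H*t + H = H - 196*H*t)
(-25436 + s(j(-12, 3), -44))/(-13611 + 13160) = (-25436 + 8*(1 - 196*(-44)))/(-13611 + 13160) = (-25436 + 8*(1 + 8624))/(-451) = (-25436 + 8*8625)*(-1/451) = (-25436 + 69000)*(-1/451) = 43564*(-1/451) = -43564/451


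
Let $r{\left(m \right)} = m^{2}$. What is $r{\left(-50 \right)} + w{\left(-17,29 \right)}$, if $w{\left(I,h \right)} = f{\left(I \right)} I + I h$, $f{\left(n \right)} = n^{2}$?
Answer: $-2906$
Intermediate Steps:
$w{\left(I,h \right)} = I^{3} + I h$ ($w{\left(I,h \right)} = I^{2} I + I h = I^{3} + I h$)
$r{\left(-50 \right)} + w{\left(-17,29 \right)} = \left(-50\right)^{2} - 17 \left(29 + \left(-17\right)^{2}\right) = 2500 - 17 \left(29 + 289\right) = 2500 - 5406 = -2906$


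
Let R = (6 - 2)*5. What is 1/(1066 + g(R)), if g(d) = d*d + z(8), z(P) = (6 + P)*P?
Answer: 1/1578 ≈ 0.00063371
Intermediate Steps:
z(P) = P*(6 + P)
R = 20 (R = 4*5 = 20)
g(d) = 112 + d² (g(d) = d*d + 8*(6 + 8) = d² + 8*14 = d² + 112 = 112 + d²)
1/(1066 + g(R)) = 1/(1066 + (112 + 20²)) = 1/(1066 + (112 + 400)) = 1/(1066 + 512) = 1/1578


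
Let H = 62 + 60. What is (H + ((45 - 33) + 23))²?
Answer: 24649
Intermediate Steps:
H = 122
(H + ((45 - 33) + 23))² = (122 + ((45 - 33) + 23))² = (122 + (12 + 23))² = (122 + 35)² = 157² = 24649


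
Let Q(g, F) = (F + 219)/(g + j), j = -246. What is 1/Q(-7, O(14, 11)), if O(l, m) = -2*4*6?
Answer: -253/171 ≈ -1.4795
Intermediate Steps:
O(l, m) = -48 (O(l, m) = -8*6 = -48)
Q(g, F) = (219 + F)/(-246 + g) (Q(g, F) = (F + 219)/(g - 246) = (219 + F)/(-246 + g))
1/Q(-7, O(14, 11)) = 1/((219 - 48)/(-246 - 7)) = 1/(171/(-253)) = 1/(-1/253*171) = 1/(-171/253) = -253/171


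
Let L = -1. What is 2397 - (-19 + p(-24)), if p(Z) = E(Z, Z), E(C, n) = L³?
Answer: 2417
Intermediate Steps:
E(C, n) = -1 (E(C, n) = (-1)³ = -1)
p(Z) = -1
2397 - (-19 + p(-24)) = 2397 - (-19 - 1) = 2397 - 1*(-20) = 2397 + 20 = 2417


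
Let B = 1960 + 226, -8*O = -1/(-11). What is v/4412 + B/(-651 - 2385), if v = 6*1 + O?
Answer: -19252901/26789664 ≈ -0.71867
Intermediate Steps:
O = -1/88 (O = -(-1)/(8*(-11)) = -(-1)*(-1)/(8*11) = -⅛*1/11 = -1/88 ≈ -0.011364)
v = 527/88 (v = 6*1 - 1/88 = 6 - 1/88 = 527/88 ≈ 5.9886)
B = 2186
v/4412 + B/(-651 - 2385) = (527/88)/4412 + 2186/(-651 - 2385) = (527/88)*(1/4412) + 2186/(-3036) = 527/388256 + 2186*(-1/3036) = 527/388256 - 1093/1518 = -19252901/26789664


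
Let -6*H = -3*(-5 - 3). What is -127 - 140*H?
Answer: 433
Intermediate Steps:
H = -4 (H = -(-1)*(-5 - 3)/2 = -(-1)*(-8)/2 = -1/6*24 = -4)
-127 - 140*H = -127 - 140*(-4) = -127 + 560 = 433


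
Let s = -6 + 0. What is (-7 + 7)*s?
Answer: 0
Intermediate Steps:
s = -6
(-7 + 7)*s = (-7 + 7)*(-6) = 0*(-6) = 0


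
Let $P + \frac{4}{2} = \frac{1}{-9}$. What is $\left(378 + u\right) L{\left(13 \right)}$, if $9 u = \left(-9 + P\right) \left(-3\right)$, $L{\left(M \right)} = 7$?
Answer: $\frac{72142}{27} \approx 2671.9$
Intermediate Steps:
$P = - \frac{19}{9}$ ($P = -2 + \frac{1}{-9} = -2 - \frac{1}{9} = - \frac{19}{9} \approx -2.1111$)
$u = \frac{100}{27}$ ($u = \frac{\left(-9 - \frac{19}{9}\right) \left(-3\right)}{9} = \frac{\left(- \frac{100}{9}\right) \left(-3\right)}{9} = \frac{1}{9} \cdot \frac{100}{3} = \frac{100}{27} \approx 3.7037$)
$\left(378 + u\right) L{\left(13 \right)} = \left(378 + \frac{100}{27}\right) 7 = \frac{10306}{27} \cdot 7 = \frac{72142}{27}$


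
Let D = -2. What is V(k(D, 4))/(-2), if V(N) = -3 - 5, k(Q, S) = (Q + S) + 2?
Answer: 4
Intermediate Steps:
k(Q, S) = 2 + Q + S
V(N) = -8
V(k(D, 4))/(-2) = -8/(-2) = -8*(-½) = 4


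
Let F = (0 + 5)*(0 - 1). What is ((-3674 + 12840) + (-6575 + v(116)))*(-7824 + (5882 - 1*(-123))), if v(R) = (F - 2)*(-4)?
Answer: -4763961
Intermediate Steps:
F = -5 (F = 5*(-1) = -5)
v(R) = 28 (v(R) = (-5 - 2)*(-4) = -7*(-4) = 28)
((-3674 + 12840) + (-6575 + v(116)))*(-7824 + (5882 - 1*(-123))) = ((-3674 + 12840) + (-6575 + 28))*(-7824 + (5882 - 1*(-123))) = (9166 - 6547)*(-7824 + (5882 + 123)) = 2619*(-7824 + 6005) = 2619*(-1819) = -4763961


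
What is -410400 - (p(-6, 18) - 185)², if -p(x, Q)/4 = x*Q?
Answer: -471409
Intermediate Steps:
p(x, Q) = -4*Q*x (p(x, Q) = -4*x*Q = -4*Q*x)
-410400 - (p(-6, 18) - 185)² = -410400 - (-4*18*(-6) - 185)² = -410400 - (432 - 185)² = -410400 - 1*247² = -410400 - 1*61009 = -410400 - 61009 = -471409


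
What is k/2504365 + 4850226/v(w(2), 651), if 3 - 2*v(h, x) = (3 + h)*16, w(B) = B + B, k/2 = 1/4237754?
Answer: -51474880073130443351/578402112393445 ≈ -88995.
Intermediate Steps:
k = 1/2118877 (k = 2/4237754 = 2*(1/4237754) = 1/2118877 ≈ 4.7195e-7)
w(B) = 2*B
v(h, x) = -45/2 - 8*h (v(h, x) = 3/2 - (3 + h)*16/2 = 3/2 - (48 + 16*h)/2 = 3/2 + (-24 - 8*h) = -45/2 - 8*h)
k/2504365 + 4850226/v(w(2), 651) = (1/2118877)/2504365 + 4850226/(-45/2 - 16*2) = (1/2118877)*(1/2504365) + 4850226/(-45/2 - 8*4) = 1/5306441398105 + 4850226/(-45/2 - 32) = 1/5306441398105 + 4850226/(-109/2) = 1/5306441398105 + 4850226*(-2/109) = 1/5306441398105 - 9700452/109 = -51474880073130443351/578402112393445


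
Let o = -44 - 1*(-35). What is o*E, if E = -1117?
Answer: 10053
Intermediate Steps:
o = -9 (o = -44 + 35 = -9)
o*E = -9*(-1117) = 10053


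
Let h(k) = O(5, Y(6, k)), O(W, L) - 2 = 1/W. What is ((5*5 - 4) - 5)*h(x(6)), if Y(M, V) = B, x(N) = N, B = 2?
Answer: 176/5 ≈ 35.200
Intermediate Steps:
Y(M, V) = 2
O(W, L) = 2 + 1/W
h(k) = 11/5 (h(k) = 2 + 1/5 = 2 + ⅕ = 11/5)
((5*5 - 4) - 5)*h(x(6)) = ((5*5 - 4) - 5)*(11/5) = ((25 - 4) - 5)*(11/5) = (21 - 5)*(11/5) = 16*(11/5) = 176/5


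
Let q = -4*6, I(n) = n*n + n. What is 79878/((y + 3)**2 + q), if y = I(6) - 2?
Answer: 79878/1825 ≈ 43.769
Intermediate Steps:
I(n) = n + n**2 (I(n) = n**2 + n = n + n**2)
y = 40 (y = 6*(1 + 6) - 2 = 6*7 - 2 = 42 - 2 = 40)
q = -24
79878/((y + 3)**2 + q) = 79878/((40 + 3)**2 - 24) = 79878/(43**2 - 24) = 79878/(1849 - 24) = 79878/1825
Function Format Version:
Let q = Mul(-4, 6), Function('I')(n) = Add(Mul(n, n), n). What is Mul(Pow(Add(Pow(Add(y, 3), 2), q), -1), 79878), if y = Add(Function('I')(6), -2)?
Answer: Rational(79878, 1825) ≈ 43.769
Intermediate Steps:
Function('I')(n) = Add(n, Pow(n, 2)) (Function('I')(n) = Add(Pow(n, 2), n) = Add(n, Pow(n, 2)))
y = 40 (y = Add(Mul(6, Add(1, 6)), -2) = Add(Mul(6, 7), -2) = Add(42, -2) = 40)
q = -24
Mul(Pow(Add(Pow(Add(y, 3), 2), q), -1), 79878) = Mul(Pow(Add(Pow(Add(40, 3), 2), -24), -1), 79878) = Mul(Pow(Add(Pow(43, 2), -24), -1), 79878) = Mul(Pow(Add(1849, -24), -1), 79878) = Mul(Pow(1825, -1), 79878) = Mul(Rational(1, 1825), 79878) = Rational(79878, 1825)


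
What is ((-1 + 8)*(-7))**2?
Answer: 2401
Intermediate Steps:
((-1 + 8)*(-7))**2 = (7*(-7))**2 = (-49)**2 = 2401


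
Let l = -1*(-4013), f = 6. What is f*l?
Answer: 24078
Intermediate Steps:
l = 4013
f*l = 6*4013 = 24078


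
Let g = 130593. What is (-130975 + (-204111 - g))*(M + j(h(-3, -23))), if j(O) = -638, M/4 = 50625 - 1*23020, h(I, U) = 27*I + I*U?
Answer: -51123171978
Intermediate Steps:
M = 110420 (M = 4*(50625 - 1*23020) = 4*(50625 - 23020) = 4*27605 = 110420)
(-130975 + (-204111 - g))*(M + j(h(-3, -23))) = (-130975 + (-204111 - 1*130593))*(110420 - 638) = (-130975 + (-204111 - 130593))*109782 = (-130975 - 334704)*109782 = -465679*109782 = -51123171978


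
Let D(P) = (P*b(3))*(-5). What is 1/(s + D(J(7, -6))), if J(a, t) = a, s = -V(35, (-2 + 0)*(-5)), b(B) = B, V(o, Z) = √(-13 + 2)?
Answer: I/(√11 - 105*I) ≈ -0.0095143 + 0.00030053*I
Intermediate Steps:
V(o, Z) = I*√11 (V(o, Z) = √(-11) = I*√11)
s = -I*√11 ≈ -3.3166*I
D(P) = -15*P (D(P) = (P*3)*(-5) = (3*P)*(-5) = -15*P)
1/(s + D(J(7, -6))) = 1/(-I*√11 - 15*7) = 1/(-I*√11 - 105) = 1/(-105 - I*√11)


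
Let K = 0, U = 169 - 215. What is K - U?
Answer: 46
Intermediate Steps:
U = -46
K - U = 0 - 1*(-46) = 0 + 46 = 46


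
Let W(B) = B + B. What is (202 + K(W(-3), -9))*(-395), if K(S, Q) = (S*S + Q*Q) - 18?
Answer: -118895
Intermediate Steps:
W(B) = 2*B
K(S, Q) = -18 + Q**2 + S**2 (K(S, Q) = (S**2 + Q**2) - 18 = (Q**2 + S**2) - 18 = -18 + Q**2 + S**2)
(202 + K(W(-3), -9))*(-395) = (202 + (-18 + (-9)**2 + (2*(-3))**2))*(-395) = (202 + (-18 + 81 + (-6)**2))*(-395) = (202 + (-18 + 81 + 36))*(-395) = (202 + 99)*(-395) = 301*(-395) = -118895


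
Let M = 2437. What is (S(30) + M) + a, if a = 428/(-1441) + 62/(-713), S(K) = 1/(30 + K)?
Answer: 4845439043/1988580 ≈ 2436.6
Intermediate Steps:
a = -12726/33143 (a = 428*(-1/1441) + 62*(-1/713) = -428/1441 - 2/23 = -12726/33143 ≈ -0.38397)
(S(30) + M) + a = (1/(30 + 30) + 2437) - 12726/33143 = (1/60 + 2437) - 12726/33143 = 146221/60 - 12726/33143 = 4845439043/1988580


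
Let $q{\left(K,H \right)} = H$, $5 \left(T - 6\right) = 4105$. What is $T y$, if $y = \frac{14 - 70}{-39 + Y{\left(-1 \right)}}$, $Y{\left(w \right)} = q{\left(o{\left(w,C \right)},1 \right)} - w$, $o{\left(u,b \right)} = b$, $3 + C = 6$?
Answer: $\frac{46312}{37} \approx 1251.7$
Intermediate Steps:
$C = 3$ ($C = -3 + 6 = 3$)
$T = 827$ ($T = 6 + \frac{1}{5} \cdot 4105 = 6 + 821 = 827$)
$Y{\left(w \right)} = 1 - w$
$y = \frac{56}{37}$ ($y = \frac{14 - 70}{-39 + \left(1 - -1\right)} = - \frac{56}{-39 + \left(1 + 1\right)} = - \frac{56}{-39 + 2} = - \frac{56}{-37} = \left(-56\right) \left(- \frac{1}{37}\right) = \frac{56}{37} \approx 1.5135$)
$T y = 827 \cdot \frac{56}{37} = \frac{46312}{37}$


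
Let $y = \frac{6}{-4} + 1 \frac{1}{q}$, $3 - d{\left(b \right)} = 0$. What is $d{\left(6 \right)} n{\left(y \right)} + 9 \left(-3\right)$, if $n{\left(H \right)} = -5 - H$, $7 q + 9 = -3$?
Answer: $- \frac{143}{4} \approx -35.75$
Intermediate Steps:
$q = - \frac{12}{7}$ ($q = - \frac{9}{7} + \frac{1}{7} \left(-3\right) = - \frac{9}{7} - \frac{3}{7} = - \frac{12}{7} \approx -1.7143$)
$d{\left(b \right)} = 3$ ($d{\left(b \right)} = 3 - 0 = 3 + 0 = 3$)
$y = - \frac{25}{12}$ ($y = \frac{6}{-4} + 1 \frac{1}{- \frac{12}{7}} = 6 \left(- \frac{1}{4}\right) + 1 \left(- \frac{7}{12}\right) = - \frac{3}{2} - \frac{7}{12} = - \frac{25}{12} \approx -2.0833$)
$d{\left(6 \right)} n{\left(y \right)} + 9 \left(-3\right) = 3 \left(-5 - - \frac{25}{12}\right) + 9 \left(-3\right) = 3 \left(-5 + \frac{25}{12}\right) - 27 = 3 \left(- \frac{35}{12}\right) - 27 = - \frac{35}{4} - 27 = - \frac{143}{4}$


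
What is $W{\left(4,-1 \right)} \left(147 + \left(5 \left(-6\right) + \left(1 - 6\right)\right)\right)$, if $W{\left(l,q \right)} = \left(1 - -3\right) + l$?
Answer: $896$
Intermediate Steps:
$W{\left(l,q \right)} = 4 + l$ ($W{\left(l,q \right)} = \left(1 + 3\right) + l = 4 + l$)
$W{\left(4,-1 \right)} \left(147 + \left(5 \left(-6\right) + \left(1 - 6\right)\right)\right) = \left(4 + 4\right) \left(147 + \left(5 \left(-6\right) + \left(1 - 6\right)\right)\right) = 8 \left(147 + \left(-30 + \left(1 - 6\right)\right)\right) = 8 \left(147 - 35\right) = 8 \cdot 112 = 896$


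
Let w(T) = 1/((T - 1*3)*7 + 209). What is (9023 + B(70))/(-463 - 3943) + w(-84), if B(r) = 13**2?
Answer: -1840603/881200 ≈ -2.0887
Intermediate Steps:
B(r) = 169
w(T) = 1/(188 + 7*T) (w(T) = 1/((T - 3)*7 + 209) = 1/((-3 + T)*7 + 209) = 1/((-21 + 7*T) + 209) = 1/(188 + 7*T))
(9023 + B(70))/(-463 - 3943) + w(-84) = (9023 + 169)/(-463 - 3943) + 1/(188 + 7*(-84)) = 9192/(-4406) + 1/(188 - 588) = 9192*(-1/4406) + 1/(-400) = -4596/2203 - 1/400 = -1840603/881200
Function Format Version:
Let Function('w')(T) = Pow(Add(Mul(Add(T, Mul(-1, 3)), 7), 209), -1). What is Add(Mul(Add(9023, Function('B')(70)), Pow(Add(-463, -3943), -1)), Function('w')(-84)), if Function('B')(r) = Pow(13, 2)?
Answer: Rational(-1840603, 881200) ≈ -2.0887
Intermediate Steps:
Function('B')(r) = 169
Function('w')(T) = Pow(Add(188, Mul(7, T)), -1) (Function('w')(T) = Pow(Add(Mul(Add(T, -3), 7), 209), -1) = Pow(Add(Mul(Add(-3, T), 7), 209), -1) = Pow(Add(Add(-21, Mul(7, T)), 209), -1) = Pow(Add(188, Mul(7, T)), -1))
Add(Mul(Add(9023, Function('B')(70)), Pow(Add(-463, -3943), -1)), Function('w')(-84)) = Add(Mul(Add(9023, 169), Pow(Add(-463, -3943), -1)), Pow(Add(188, Mul(7, -84)), -1)) = Add(Mul(9192, Pow(-4406, -1)), Pow(Add(188, -588), -1)) = Add(Mul(9192, Rational(-1, 4406)), Pow(-400, -1)) = Add(Rational(-4596, 2203), Rational(-1, 400)) = Rational(-1840603, 881200)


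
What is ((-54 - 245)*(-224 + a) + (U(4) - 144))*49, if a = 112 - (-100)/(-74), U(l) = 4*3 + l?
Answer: 61214230/37 ≈ 1.6544e+6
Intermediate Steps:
U(l) = 12 + l
a = 4094/37 (a = 112 - (-100)*(-1)/74 = 112 - 1*50/37 = 112 - 50/37 = 4094/37 ≈ 110.65)
((-54 - 245)*(-224 + a) + (U(4) - 144))*49 = ((-54 - 245)*(-224 + 4094/37) + ((12 + 4) - 144))*49 = (-299*(-4194/37) + (16 - 144))*49 = (1254006/37 - 128)*49 = (1249270/37)*49 = 61214230/37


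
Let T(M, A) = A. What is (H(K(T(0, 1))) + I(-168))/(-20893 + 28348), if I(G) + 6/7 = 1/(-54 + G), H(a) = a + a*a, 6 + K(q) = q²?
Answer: 29741/11585070 ≈ 0.0025672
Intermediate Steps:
K(q) = -6 + q²
H(a) = a + a²
I(G) = -6/7 + 1/(-54 + G)
(H(K(T(0, 1))) + I(-168))/(-20893 + 28348) = ((-6 + 1²)*(1 + (-6 + 1²)) + (331 - 6*(-168))/(7*(-54 - 168)))/(-20893 + 28348) = ((-6 + 1)*(1 + (-6 + 1)) + (⅐)*(331 + 1008)/(-222))/7455 = (-5*(1 - 5) + (⅐)*(-1/222)*1339)*(1/7455) = (-5*(-4) - 1339/1554)*(1/7455) = (20 - 1339/1554)*(1/7455) = (29741/1554)*(1/7455) = 29741/11585070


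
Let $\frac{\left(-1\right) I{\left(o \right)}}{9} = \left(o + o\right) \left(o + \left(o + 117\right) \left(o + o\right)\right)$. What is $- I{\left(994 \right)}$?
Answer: $39535272504$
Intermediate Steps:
$I{\left(o \right)} = - 18 o \left(o + 2 o \left(117 + o\right)\right)$ ($I{\left(o \right)} = - 9 \left(o + o\right) \left(o + \left(o + 117\right) \left(o + o\right)\right) = - 9 \cdot 2 o \left(o + \left(117 + o\right) 2 o\right) = - 9 \cdot 2 o \left(o + 2 o \left(117 + o\right)\right) = - 18 o \left(o + 2 o \left(117 + o\right)\right)$)
$- I{\left(994 \right)} = - 994^{2} \left(-4230 - 35784\right) = - 988036 \left(-4230 - 35784\right) = - 988036 \left(-40014\right) = \left(-1\right) \left(-39535272504\right) = 39535272504$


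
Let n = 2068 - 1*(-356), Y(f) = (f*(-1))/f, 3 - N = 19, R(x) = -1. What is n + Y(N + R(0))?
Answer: 2423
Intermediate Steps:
N = -16 (N = 3 - 1*19 = 3 - 19 = -16)
Y(f) = -1 (Y(f) = (-f)/f = -1)
n = 2424 (n = 2068 + 356 = 2424)
n + Y(N + R(0)) = 2424 - 1 = 2423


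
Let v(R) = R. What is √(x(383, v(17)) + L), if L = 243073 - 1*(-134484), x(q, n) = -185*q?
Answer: 3*√34078 ≈ 553.81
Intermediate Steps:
L = 377557 (L = 243073 + 134484 = 377557)
√(x(383, v(17)) + L) = √(-185*383 + 377557) = √(-70855 + 377557) = √306702 = 3*√34078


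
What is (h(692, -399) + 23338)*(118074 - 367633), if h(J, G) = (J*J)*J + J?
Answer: -82703333018162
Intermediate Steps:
h(J, G) = J + J**3 (h(J, G) = J**2*J + J = J**3 + J = J + J**3)
(h(692, -399) + 23338)*(118074 - 367633) = ((692 + 692**3) + 23338)*(118074 - 367633) = ((692 + 331373888) + 23338)*(-249559) = (331374580 + 23338)*(-249559) = 331397918*(-249559) = -82703333018162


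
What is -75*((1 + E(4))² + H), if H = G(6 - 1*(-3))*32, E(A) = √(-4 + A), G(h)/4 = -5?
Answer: 47925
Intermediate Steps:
G(h) = -20 (G(h) = 4*(-5) = -20)
H = -640 (H = -20*32 = -640)
-75*((1 + E(4))² + H) = -75*((1 + √(-4 + 4))² - 640) = -75*((1 + √0)² - 640) = -75*((1 + 0)² - 640) = -75*(1² - 640) = -75*(1 - 640) = -75*(-639) = 47925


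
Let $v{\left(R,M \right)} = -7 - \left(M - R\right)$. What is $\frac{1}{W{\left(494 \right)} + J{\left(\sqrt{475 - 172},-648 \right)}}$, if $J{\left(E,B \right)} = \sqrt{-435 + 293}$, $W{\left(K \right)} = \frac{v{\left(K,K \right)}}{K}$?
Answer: $- \frac{3458}{34653161} - \frac{244036 i \sqrt{142}}{34653161} \approx -9.9789 \cdot 10^{-5} - 0.083918 i$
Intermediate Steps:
$v{\left(R,M \right)} = -7 + R - M$
$W{\left(K \right)} = - \frac{7}{K}$ ($W{\left(K \right)} = \frac{-7 + K - K}{K} = - \frac{7}{K}$)
$J{\left(E,B \right)} = i \sqrt{142}$ ($J{\left(E,B \right)} = \sqrt{-142} = i \sqrt{142}$)
$\frac{1}{W{\left(494 \right)} + J{\left(\sqrt{475 - 172},-648 \right)}} = \frac{1}{- \frac{7}{494} + i \sqrt{142}}$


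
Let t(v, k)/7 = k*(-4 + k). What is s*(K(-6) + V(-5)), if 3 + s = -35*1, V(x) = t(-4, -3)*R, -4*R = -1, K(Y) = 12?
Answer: -3705/2 ≈ -1852.5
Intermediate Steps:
t(v, k) = 7*k*(-4 + k) (t(v, k) = 7*(k*(-4 + k)) = 7*k*(-4 + k))
R = ¼ (R = -¼*(-1) = ¼ ≈ 0.25000)
V(x) = 147/4 (V(x) = (7*(-3)*(-4 - 3))*(¼) = (7*(-3)*(-7))*(¼) = 147*(¼) = 147/4)
s = -38 (s = -3 - 35*1 = -3 - 35 = -38)
s*(K(-6) + V(-5)) = -38*(12 + 147/4) = -38*195/4 = -3705/2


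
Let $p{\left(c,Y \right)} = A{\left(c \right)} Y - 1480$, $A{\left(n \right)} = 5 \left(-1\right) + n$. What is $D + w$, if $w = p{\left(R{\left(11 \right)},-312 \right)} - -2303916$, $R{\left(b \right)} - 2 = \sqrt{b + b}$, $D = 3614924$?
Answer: $5918296 - 312 \sqrt{22} \approx 5.9168 \cdot 10^{6}$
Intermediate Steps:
$A{\left(n \right)} = -5 + n$
$R{\left(b \right)} = 2 + \sqrt{2} \sqrt{b}$ ($R{\left(b \right)} = 2 + \sqrt{b + b} = 2 + \sqrt{2 b} = 2 + \sqrt{2} \sqrt{b}$)
$p{\left(c,Y \right)} = -1480 + Y \left(-5 + c\right)$ ($p{\left(c,Y \right)} = \left(-5 + c\right) Y - 1480 = Y \left(-5 + c\right) - 1480 = -1480 + Y \left(-5 + c\right)$)
$w = 2303372 - 312 \sqrt{22}$ ($w = \left(-1480 - 312 \left(-5 + \left(2 + \sqrt{2} \sqrt{11}\right)\right)\right) - -2303916 = \left(-1480 - 312 \left(-5 + \left(2 + \sqrt{22}\right)\right)\right) + 2303916 = \left(-1480 - 312 \left(-3 + \sqrt{22}\right)\right) + 2303916 = \left(-1480 + \left(936 - 312 \sqrt{22}\right)\right) + 2303916 = \left(-544 - 312 \sqrt{22}\right) + 2303916 = 2303372 - 312 \sqrt{22} \approx 2.3019 \cdot 10^{6}$)
$D + w = 3614924 + \left(2303372 - 312 \sqrt{22}\right) = 5918296 - 312 \sqrt{22}$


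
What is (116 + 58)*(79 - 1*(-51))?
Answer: 22620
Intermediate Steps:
(116 + 58)*(79 - 1*(-51)) = 174*(79 + 51) = 174*130 = 22620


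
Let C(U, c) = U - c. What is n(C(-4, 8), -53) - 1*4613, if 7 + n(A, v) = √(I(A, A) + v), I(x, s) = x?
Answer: -4620 + I*√65 ≈ -4620.0 + 8.0623*I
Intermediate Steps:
n(A, v) = -7 + √(A + v)
n(C(-4, 8), -53) - 1*4613 = (-7 + √((-4 - 1*8) - 53)) - 1*4613 = (-7 + √((-4 - 8) - 53)) - 4613 = (-7 + √(-12 - 53)) - 4613 = (-7 + √(-65)) - 4613 = (-7 + I*√65) - 4613 = -4620 + I*√65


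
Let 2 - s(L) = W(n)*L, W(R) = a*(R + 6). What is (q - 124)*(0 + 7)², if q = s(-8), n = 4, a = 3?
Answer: 5782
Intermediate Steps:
W(R) = 18 + 3*R (W(R) = 3*(R + 6) = 3*(6 + R) = 18 + 3*R)
s(L) = 2 - 30*L (s(L) = 2 - (18 + 3*4)*L = 2 - (18 + 12)*L = 2 - 30*L)
q = 242 (q = 2 - 30*(-8) = 2 + 240 = 242)
(q - 124)*(0 + 7)² = (242 - 124)*(0 + 7)² = 118*7² = 118*49 = 5782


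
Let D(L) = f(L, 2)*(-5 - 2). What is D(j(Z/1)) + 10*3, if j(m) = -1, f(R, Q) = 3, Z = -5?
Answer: 9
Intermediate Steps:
D(L) = -21 (D(L) = 3*(-5 - 2) = 3*(-7) = -21)
D(j(Z/1)) + 10*3 = -21 + 10*3 = -21 + 30 = 9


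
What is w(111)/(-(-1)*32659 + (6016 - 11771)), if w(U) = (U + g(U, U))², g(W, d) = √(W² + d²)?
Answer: 12321/8968 + 4107*√2/4484 ≈ 2.6692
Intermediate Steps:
w(U) = (U + √2*√(U²))² (w(U) = (U + √(U² + U²))² = (U + √(2*U²))² = (U + √2*√(U²))²)
w(111)/(-(-1)*32659 + (6016 - 11771)) = (111 + √2*√(111²))²/(-(-1)*32659 + (6016 - 11771)) = (111 + √2*√12321)²/(-1*(-32659) - 5755) = (111 + √2*111)²/(32659 - 5755) = (111 + 111*√2)²/26904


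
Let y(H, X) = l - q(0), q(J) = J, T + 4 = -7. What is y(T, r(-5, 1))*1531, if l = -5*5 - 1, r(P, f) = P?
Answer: -39806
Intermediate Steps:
T = -11 (T = -4 - 7 = -11)
l = -26 (l = -25 - 1 = -26)
y(H, X) = -26 (y(H, X) = -26 - 1*0 = -26 + 0 = -26)
y(T, r(-5, 1))*1531 = -26*1531 = -39806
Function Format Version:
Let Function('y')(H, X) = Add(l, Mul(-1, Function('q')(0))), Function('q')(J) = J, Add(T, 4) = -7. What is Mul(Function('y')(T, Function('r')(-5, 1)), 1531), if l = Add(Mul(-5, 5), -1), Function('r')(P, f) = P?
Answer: -39806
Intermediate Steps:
T = -11 (T = Add(-4, -7) = -11)
l = -26 (l = Add(-25, -1) = -26)
Function('y')(H, X) = -26 (Function('y')(H, X) = Add(-26, Mul(-1, 0)) = Add(-26, 0) = -26)
Mul(Function('y')(T, Function('r')(-5, 1)), 1531) = Mul(-26, 1531) = -39806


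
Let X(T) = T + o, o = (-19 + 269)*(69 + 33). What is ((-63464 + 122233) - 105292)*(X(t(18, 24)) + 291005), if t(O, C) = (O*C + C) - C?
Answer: -14744860051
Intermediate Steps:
t(O, C) = C*O (t(O, C) = (C*O + C) - C = (C + C*O) - C = C*O)
o = 25500 (o = 250*102 = 25500)
X(T) = 25500 + T (X(T) = T + 25500 = 25500 + T)
((-63464 + 122233) - 105292)*(X(t(18, 24)) + 291005) = ((-63464 + 122233) - 105292)*((25500 + 24*18) + 291005) = (58769 - 105292)*((25500 + 432) + 291005) = -46523*(25932 + 291005) = -46523*316937 = -14744860051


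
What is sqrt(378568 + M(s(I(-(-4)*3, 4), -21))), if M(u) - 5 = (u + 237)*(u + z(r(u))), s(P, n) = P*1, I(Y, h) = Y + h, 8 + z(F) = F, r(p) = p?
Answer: sqrt(384645) ≈ 620.20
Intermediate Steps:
z(F) = -8 + F
s(P, n) = P
M(u) = 5 + (-8 + 2*u)*(237 + u) (M(u) = 5 + (u + 237)*(u + (-8 + u)) = 5 + (237 + u)*(-8 + 2*u) = 5 + (-8 + 2*u)*(237 + u))
sqrt(378568 + M(s(I(-(-4)*3, 4), -21))) = sqrt(378568 + (-1891 + 2*(-(-4)*3 + 4)**2 + 466*(-(-4)*3 + 4))) = sqrt(378568 + (-1891 + 2*(-1*(-12) + 4)**2 + 466*(-1*(-12) + 4))) = sqrt(378568 + (-1891 + 2*(12 + 4)**2 + 466*(12 + 4))) = sqrt(378568 + (-1891 + 2*16**2 + 466*16)) = sqrt(378568 + (-1891 + 2*256 + 7456)) = sqrt(378568 + (-1891 + 512 + 7456)) = sqrt(378568 + 6077) = sqrt(384645)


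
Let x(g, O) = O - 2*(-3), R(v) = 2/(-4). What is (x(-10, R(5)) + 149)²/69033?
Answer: 31827/92044 ≈ 0.34578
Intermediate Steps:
R(v) = -½ (R(v) = 2*(-¼) = -½)
x(g, O) = 6 + O (x(g, O) = O + 6 = 6 + O)
(x(-10, R(5)) + 149)²/69033 = ((6 - ½) + 149)²/69033 = (11/2 + 149)²*(1/69033) = (309/2)²*(1/69033) = (95481/4)*(1/69033) = 31827/92044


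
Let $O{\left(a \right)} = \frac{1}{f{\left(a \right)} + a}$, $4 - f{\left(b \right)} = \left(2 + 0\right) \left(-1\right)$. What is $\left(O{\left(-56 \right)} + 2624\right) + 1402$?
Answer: $\frac{201299}{50} \approx 4026.0$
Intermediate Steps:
$f{\left(b \right)} = 6$ ($f{\left(b \right)} = 4 - \left(2 + 0\right) \left(-1\right) = 4 - 2 \left(-1\right) = 4 - -2 = 4 + 2 = 6$)
$O{\left(a \right)} = \frac{1}{6 + a}$
$\left(O{\left(-56 \right)} + 2624\right) + 1402 = \left(\frac{1}{6 - 56} + 2624\right) + 1402 = \left(\frac{1}{-50} + 2624\right) + 1402 = \left(- \frac{1}{50} + 2624\right) + 1402 = \frac{131199}{50} + 1402 = \frac{201299}{50}$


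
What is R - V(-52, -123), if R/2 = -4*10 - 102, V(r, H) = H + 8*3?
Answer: -185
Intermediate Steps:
V(r, H) = 24 + H (V(r, H) = H + 24 = 24 + H)
R = -284 (R = 2*(-4*10 - 102) = 2*(-40 - 102) = 2*(-142) = -284)
R - V(-52, -123) = -284 - (24 - 123) = -284 - 1*(-99) = -284 + 99 = -185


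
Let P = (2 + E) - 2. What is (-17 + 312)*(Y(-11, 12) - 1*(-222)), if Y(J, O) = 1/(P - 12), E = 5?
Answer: 458135/7 ≈ 65448.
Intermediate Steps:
P = 5 (P = (2 + 5) - 2 = 7 - 2 = 5)
Y(J, O) = -1/7 (Y(J, O) = 1/(5 - 12) = 1/(-7) = -1/7)
(-17 + 312)*(Y(-11, 12) - 1*(-222)) = (-17 + 312)*(-1/7 - 1*(-222)) = 295*(-1/7 + 222) = 295*(1553/7) = 458135/7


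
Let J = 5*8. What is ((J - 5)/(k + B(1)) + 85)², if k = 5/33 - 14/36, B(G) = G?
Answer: 390655225/22801 ≈ 17133.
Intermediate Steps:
J = 40
k = -47/198 (k = 5*(1/33) - 14*1/36 = 5/33 - 7/18 = -47/198 ≈ -0.23737)
((J - 5)/(k + B(1)) + 85)² = ((40 - 5)/(-47/198 + 1) + 85)² = (35/(151/198) + 85)² = (35*(198/151) + 85)² = (6930/151 + 85)² = (19765/151)² = 390655225/22801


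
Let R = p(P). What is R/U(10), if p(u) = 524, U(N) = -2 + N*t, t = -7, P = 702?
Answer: -131/18 ≈ -7.2778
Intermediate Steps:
U(N) = -2 - 7*N (U(N) = -2 + N*(-7) = -2 - 7*N)
R = 524
R/U(10) = 524/(-2 - 7*10) = 524/(-2 - 70) = 524/(-72) = 524*(-1/72) = -131/18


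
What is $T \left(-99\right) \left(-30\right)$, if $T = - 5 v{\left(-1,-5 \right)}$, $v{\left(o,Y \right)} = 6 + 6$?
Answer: $-178200$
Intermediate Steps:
$v{\left(o,Y \right)} = 12$
$T = -60$ ($T = \left(-5\right) 12 = -60$)
$T \left(-99\right) \left(-30\right) = \left(-60\right) \left(-99\right) \left(-30\right) = 5940 \left(-30\right) = -178200$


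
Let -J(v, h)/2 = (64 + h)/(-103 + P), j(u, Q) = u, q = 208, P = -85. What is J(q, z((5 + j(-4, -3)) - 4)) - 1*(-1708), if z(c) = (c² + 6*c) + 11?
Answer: 80309/47 ≈ 1708.7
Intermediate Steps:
z(c) = 11 + c² + 6*c
J(v, h) = 32/47 + h/94 (J(v, h) = -2*(64 + h)/(-103 - 85) = -2*(64 + h)/(-188) = -2*(64 + h)*(-1)/188 = -2*(-16/47 - h/188) = 32/47 + h/94)
J(q, z((5 + j(-4, -3)) - 4)) - 1*(-1708) = (32/47 + (11 + ((5 - 4) - 4)² + 6*((5 - 4) - 4))/94) - 1*(-1708) = (32/47 + (11 + (1 - 4)² + 6*(1 - 4))/94) + 1708 = (32/47 + (11 + (-3)² + 6*(-3))/94) + 1708 = (32/47 + (11 + 9 - 18)/94) + 1708 = (32/47 + (1/94)*2) + 1708 = (32/47 + 1/47) + 1708 = 33/47 + 1708 = 80309/47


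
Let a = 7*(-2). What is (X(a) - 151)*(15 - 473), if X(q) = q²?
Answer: -20610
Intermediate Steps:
a = -14
(X(a) - 151)*(15 - 473) = ((-14)² - 151)*(15 - 473) = (196 - 151)*(-458) = 45*(-458) = -20610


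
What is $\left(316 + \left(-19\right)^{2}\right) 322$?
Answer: $217994$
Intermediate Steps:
$\left(316 + \left(-19\right)^{2}\right) 322 = \left(316 + 361\right) 322 = 677 \cdot 322 = 217994$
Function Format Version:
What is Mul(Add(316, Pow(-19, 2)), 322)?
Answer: 217994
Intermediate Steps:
Mul(Add(316, Pow(-19, 2)), 322) = Mul(Add(316, 361), 322) = Mul(677, 322) = 217994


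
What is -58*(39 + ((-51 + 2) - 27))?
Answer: 2146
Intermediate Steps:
-58*(39 + ((-51 + 2) - 27)) = -58*(39 + (-49 - 27)) = -58*(39 - 76) = -58*(-37) = 2146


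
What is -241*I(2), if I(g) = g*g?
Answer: -964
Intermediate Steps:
I(g) = g²
-241*I(2) = -241*2² = -241*4 = -964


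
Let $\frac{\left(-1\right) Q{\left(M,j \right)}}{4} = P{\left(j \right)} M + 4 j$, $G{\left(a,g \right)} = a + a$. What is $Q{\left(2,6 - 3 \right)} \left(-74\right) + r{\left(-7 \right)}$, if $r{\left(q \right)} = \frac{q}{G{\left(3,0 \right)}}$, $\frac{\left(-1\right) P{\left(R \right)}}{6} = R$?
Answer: $- \frac{42631}{6} \approx -7105.2$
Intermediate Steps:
$P{\left(R \right)} = - 6 R$
$G{\left(a,g \right)} = 2 a$
$Q{\left(M,j \right)} = - 16 j + 24 M j$ ($Q{\left(M,j \right)} = - 4 \left(- 6 j M + 4 j\right) = - 4 \left(- 6 M j + 4 j\right) = - 4 \left(4 j - 6 M j\right) = - 16 j + 24 M j$)
$r{\left(q \right)} = \frac{q}{6}$ ($r{\left(q \right)} = \frac{q}{2 \cdot 3} = \frac{q}{6}$)
$Q{\left(2,6 - 3 \right)} \left(-74\right) + r{\left(-7 \right)} = 8 \left(6 - 3\right) \left(-2 + 3 \cdot 2\right) \left(-74\right) + \frac{1}{6} \left(-7\right) = 8 \cdot 3 \left(-2 + 6\right) \left(-74\right) - \frac{7}{6} = 8 \cdot 3 \cdot 4 \left(-74\right) - \frac{7}{6} = 96 \left(-74\right) - \frac{7}{6} = -7104 - \frac{7}{6} = - \frac{42631}{6}$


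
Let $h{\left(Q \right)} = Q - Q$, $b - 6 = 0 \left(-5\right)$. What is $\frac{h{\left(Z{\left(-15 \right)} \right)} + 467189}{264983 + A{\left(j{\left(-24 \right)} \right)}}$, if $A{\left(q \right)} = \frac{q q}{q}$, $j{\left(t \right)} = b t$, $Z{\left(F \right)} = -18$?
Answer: $\frac{467189}{264839} \approx 1.764$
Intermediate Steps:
$b = 6$ ($b = 6 + 0 \left(-5\right) = 6 + 0 = 6$)
$j{\left(t \right)} = 6 t$
$A{\left(q \right)} = q$ ($A{\left(q \right)} = \frac{q^{2}}{q} = q$)
$h{\left(Q \right)} = 0$
$\frac{h{\left(Z{\left(-15 \right)} \right)} + 467189}{264983 + A{\left(j{\left(-24 \right)} \right)}} = \frac{0 + 467189}{264983 + 6 \left(-24\right)} = \frac{467189}{264983 - 144} = \frac{467189}{264839}$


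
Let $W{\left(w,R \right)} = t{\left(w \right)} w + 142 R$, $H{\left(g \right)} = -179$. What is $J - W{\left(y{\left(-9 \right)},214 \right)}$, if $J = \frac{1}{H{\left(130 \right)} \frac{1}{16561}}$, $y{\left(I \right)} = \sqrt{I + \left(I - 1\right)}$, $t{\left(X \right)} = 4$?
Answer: $- \frac{5456013}{179} - 4 i \sqrt{19} \approx -30481.0 - 17.436 i$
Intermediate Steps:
$y{\left(I \right)} = \sqrt{-1 + 2 I}$ ($y{\left(I \right)} = \sqrt{I + \left(-1 + I\right)} = \sqrt{-1 + 2 I}$)
$J = - \frac{16561}{179}$ ($J = \frac{1}{\left(-179\right) \frac{1}{16561}} = \frac{1}{- \frac{179}{16561}} = - \frac{16561}{179} \approx -92.52$)
$W{\left(w,R \right)} = 4 w + 142 R$
$J - W{\left(y{\left(-9 \right)},214 \right)} = - \frac{16561}{179} - \left(4 \sqrt{-1 + 2 \left(-9\right)} + 142 \cdot 214\right) = - \frac{16561}{179} - \left(4 \sqrt{-1 - 18} + 30388\right) = - \frac{16561}{179} - \left(4 \sqrt{-19} + 30388\right) = - \frac{16561}{179} - \left(4 i \sqrt{19} + 30388\right) = - \frac{16561}{179} - \left(30388 + 4 i \sqrt{19}\right) = - \frac{5456013}{179} - 4 i \sqrt{19}$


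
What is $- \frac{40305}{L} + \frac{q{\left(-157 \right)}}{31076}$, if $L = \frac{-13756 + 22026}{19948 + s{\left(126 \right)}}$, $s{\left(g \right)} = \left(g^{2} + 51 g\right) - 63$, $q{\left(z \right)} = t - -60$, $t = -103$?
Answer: $- \frac{5283998481527}{25699852} \approx -2.056 \cdot 10^{5}$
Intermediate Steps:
$q{\left(z \right)} = -43$ ($q{\left(z \right)} = -103 - -60 = -103 + 60 = -43$)
$s{\left(g \right)} = -63 + g^{2} + 51 g$
$L = \frac{8270}{42187}$ ($L = \frac{-13756 + 22026}{19948 + \left(-63 + 126^{2} + 51 \cdot 126\right)} = \frac{8270}{19948 + \left(-63 + 15876 + 6426\right)} = \frac{8270}{19948 + 22239} = \frac{8270}{42187} \approx 0.19603$)
$- \frac{40305}{L} + \frac{q{\left(-157 \right)}}{31076} = - \frac{40305}{\frac{8270}{42187}} - \frac{43}{31076} = \left(-40305\right) \frac{42187}{8270} - \frac{43}{31076} = - \frac{340069407}{1654} - \frac{43}{31076} = - \frac{5283998481527}{25699852}$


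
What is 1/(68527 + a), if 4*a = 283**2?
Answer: 4/354197 ≈ 1.1293e-5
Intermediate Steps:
a = 80089/4 (a = (1/4)*283**2 = (1/4)*80089 = 80089/4 ≈ 20022.)
1/(68527 + a) = 1/(68527 + 80089/4) = 1/(354197/4) = 4/354197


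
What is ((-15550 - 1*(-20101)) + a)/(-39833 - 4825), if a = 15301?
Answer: -9926/22329 ≈ -0.44453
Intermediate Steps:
((-15550 - 1*(-20101)) + a)/(-39833 - 4825) = ((-15550 - 1*(-20101)) + 15301)/(-39833 - 4825) = ((-15550 + 20101) + 15301)/(-44658) = (4551 + 15301)*(-1/44658) = 19852*(-1/44658) = -9926/22329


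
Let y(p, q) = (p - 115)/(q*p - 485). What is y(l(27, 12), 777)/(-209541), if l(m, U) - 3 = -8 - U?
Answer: -22/478242409 ≈ -4.6002e-8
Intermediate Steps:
l(m, U) = -5 - U (l(m, U) = 3 + (-8 - U) = -5 - U)
y(p, q) = (-115 + p)/(-485 + p*q) (y(p, q) = (-115 + p)/(p*q - 485) = (-115 + p)/(-485 + p*q))
y(l(27, 12), 777)/(-209541) = ((-115 + (-5 - 1*12))/(-485 + (-5 - 1*12)*777))/(-209541) = ((-115 + (-5 - 12))/(-485 + (-5 - 12)*777))*(-1/209541) = ((-115 - 17)/(-485 - 17*777))*(-1/209541) = (-132/(-485 - 13209))*(-1/209541) = (-132/(-13694))*(-1/209541) = -1/13694*(-132)*(-1/209541) = (66/6847)*(-1/209541) = -22/478242409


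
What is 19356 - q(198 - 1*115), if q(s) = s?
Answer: 19273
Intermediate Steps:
19356 - q(198 - 1*115) = 19356 - (198 - 1*115) = 19356 - (198 - 115) = 19356 - 1*83 = 19356 - 83 = 19273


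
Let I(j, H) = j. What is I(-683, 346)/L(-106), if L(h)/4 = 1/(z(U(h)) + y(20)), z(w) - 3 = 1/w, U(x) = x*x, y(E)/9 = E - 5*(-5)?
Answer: -3131069387/44944 ≈ -69666.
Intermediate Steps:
y(E) = 225 + 9*E (y(E) = 9*(E - 5*(-5)) = 9*(E + 25) = 9*(25 + E) = 225 + 9*E)
U(x) = x²
z(w) = 3 + 1/w
L(h) = 4/(408 + h⁻²) (L(h) = 4/((3 + 1/(h²)) + (225 + 9*20)) = 4/((3 + h⁻²) + (225 + 180)) = 4/((3 + h⁻²) + 405) = 4/(408 + h⁻²))
I(-683, 346)/L(-106) = -683/(4*(-106)²/(1 + 408*(-106)²)) = -683/(4*11236/(1 + 408*11236)) = -683/(4*11236/(1 + 4584288)) = -683/(4*11236/4584289) = -683/(4*11236*(1/4584289)) = -683/44944/4584289 = -683*4584289/44944 = -3131069387/44944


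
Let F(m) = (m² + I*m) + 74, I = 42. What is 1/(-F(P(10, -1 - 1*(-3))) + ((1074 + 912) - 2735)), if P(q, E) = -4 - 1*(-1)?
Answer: -1/706 ≈ -0.0014164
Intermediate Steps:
P(q, E) = -3 (P(q, E) = -4 + 1 = -3)
F(m) = 74 + m² + 42*m (F(m) = (m² + 42*m) + 74 = 74 + m² + 42*m)
1/(-F(P(10, -1 - 1*(-3))) + ((1074 + 912) - 2735)) = 1/(-(74 + (-3)² + 42*(-3)) + ((1074 + 912) - 2735)) = 1/(-(74 + 9 - 126) + (1986 - 2735)) = 1/(-1*(-43) - 749) = 1/(43 - 749) = 1/(-706) = -1/706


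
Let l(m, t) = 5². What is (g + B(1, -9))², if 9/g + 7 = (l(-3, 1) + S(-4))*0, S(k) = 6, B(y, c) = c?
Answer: 5184/49 ≈ 105.80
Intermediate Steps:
l(m, t) = 25
g = -9/7 (g = 9/(-7 + (25 + 6)*0) = 9/(-7 + 31*0) = 9/(-7 + 0) = 9/(-7) = 9*(-⅐) = -9/7 ≈ -1.2857)
(g + B(1, -9))² = (-9/7 - 9)² = (-72/7)² = 5184/49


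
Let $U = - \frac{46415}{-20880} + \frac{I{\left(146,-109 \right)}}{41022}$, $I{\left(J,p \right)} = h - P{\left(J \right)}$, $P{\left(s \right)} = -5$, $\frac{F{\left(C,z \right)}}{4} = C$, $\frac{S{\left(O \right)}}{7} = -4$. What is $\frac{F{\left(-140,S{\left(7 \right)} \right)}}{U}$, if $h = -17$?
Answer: $- \frac{5329578240}{21153173} \approx -251.95$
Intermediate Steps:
$S{\left(O \right)} = -28$ ($S{\left(O \right)} = 7 \left(-4\right) = -28$)
$F{\left(C,z \right)} = 4 C$
$I{\left(J,p \right)} = -12$ ($I{\left(J,p \right)} = -17 - -5 = -17 + 5 = -12$)
$U = \frac{21153173}{9517104}$ ($U = - \frac{46415}{-20880} - \frac{12}{41022} = \left(-46415\right) \left(- \frac{1}{20880}\right) - \frac{2}{6837} = \frac{9283}{4176} - \frac{2}{6837} = \frac{21153173}{9517104} \approx 2.2226$)
$\frac{F{\left(-140,S{\left(7 \right)} \right)}}{U} = \frac{4 \left(-140\right)}{\frac{21153173}{9517104}} = \left(-560\right) \frac{9517104}{21153173} = - \frac{5329578240}{21153173}$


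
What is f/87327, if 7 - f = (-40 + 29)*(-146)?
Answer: -533/29109 ≈ -0.018310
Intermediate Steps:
f = -1599 (f = 7 - (-40 + 29)*(-146) = 7 - (-11)*(-146) = 7 - 1*1606 = 7 - 1606 = -1599)
f/87327 = -1599/87327 = -1599*1/87327 = -533/29109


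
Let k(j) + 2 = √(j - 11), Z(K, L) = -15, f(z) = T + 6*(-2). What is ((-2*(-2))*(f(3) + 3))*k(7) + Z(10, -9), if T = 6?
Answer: 9 - 24*I ≈ 9.0 - 24.0*I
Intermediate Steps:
f(z) = -6 (f(z) = 6 + 6*(-2) = 6 - 12 = -6)
k(j) = -2 + √(-11 + j) (k(j) = -2 + √(j - 11) = -2 + √(-11 + j))
((-2*(-2))*(f(3) + 3))*k(7) + Z(10, -9) = ((-2*(-2))*(-6 + 3))*(-2 + √(-11 + 7)) - 15 = (4*(-3))*(-2 + √(-4)) - 15 = -12*(-2 + 2*I) - 15 = (24 - 24*I) - 15 = 9 - 24*I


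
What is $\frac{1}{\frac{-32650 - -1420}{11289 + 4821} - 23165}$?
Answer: $- \frac{179}{4146882} \approx -4.3165 \cdot 10^{-5}$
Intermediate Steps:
$\frac{1}{\frac{-32650 - -1420}{11289 + 4821} - 23165} = \frac{1}{\frac{-32650 + 1420}{16110} - 23165} = \frac{1}{\left(-31230\right) \frac{1}{16110} - 23165} = \frac{1}{- \frac{347}{179} - 23165} = \frac{1}{- \frac{4146882}{179}} = - \frac{179}{4146882}$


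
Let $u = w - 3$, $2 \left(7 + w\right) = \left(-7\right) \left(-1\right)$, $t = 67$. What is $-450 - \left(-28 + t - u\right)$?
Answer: $- \frac{991}{2} \approx -495.5$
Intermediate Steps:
$w = - \frac{7}{2}$ ($w = -7 + \frac{\left(-7\right) \left(-1\right)}{2} = -7 + \frac{1}{2} \cdot 7 = -7 + \frac{7}{2} = - \frac{7}{2} \approx -3.5$)
$u = - \frac{13}{2}$ ($u = - \frac{7}{2} - 3 = - \frac{13}{2} \approx -6.5$)
$-450 - \left(-28 + t - u\right) = -450 + \left(28 - \left(67 - - \frac{13}{2}\right)\right) = -450 + \left(28 - \left(67 + \frac{13}{2}\right)\right) = -450 + \left(28 - \frac{147}{2}\right) = -450 - \frac{91}{2} = - \frac{991}{2}$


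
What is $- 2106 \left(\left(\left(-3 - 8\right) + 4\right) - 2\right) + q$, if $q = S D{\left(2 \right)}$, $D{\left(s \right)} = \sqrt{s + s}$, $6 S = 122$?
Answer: $\frac{56984}{3} \approx 18995.0$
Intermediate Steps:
$S = \frac{61}{3}$ ($S = \frac{1}{6} \cdot 122 = \frac{61}{3} \approx 20.333$)
$D{\left(s \right)} = \sqrt{2} \sqrt{s}$ ($D{\left(s \right)} = \sqrt{2 s} = \sqrt{2} \sqrt{s}$)
$q = \frac{122}{3}$ ($q = \frac{61 \sqrt{2} \sqrt{2}}{3} = \frac{61}{3} \cdot 2 = \frac{122}{3} \approx 40.667$)
$- 2106 \left(\left(\left(-3 - 8\right) + 4\right) - 2\right) + q = - 2106 \left(\left(\left(-3 - 8\right) + 4\right) - 2\right) + \frac{122}{3} = - 2106 \left(\left(-11 + 4\right) - 2\right) + \frac{122}{3} = - 2106 \left(-7 - 2\right) + \frac{122}{3} = \left(-2106\right) \left(-9\right) + \frac{122}{3} = 18954 + \frac{122}{3} = \frac{56984}{3}$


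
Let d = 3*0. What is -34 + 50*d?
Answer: -34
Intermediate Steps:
d = 0
-34 + 50*d = -34 + 50*0 = -34 + 0 = -34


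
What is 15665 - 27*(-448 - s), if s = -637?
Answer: 10562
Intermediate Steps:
15665 - 27*(-448 - s) = 15665 - 27*(-448 - 1*(-637)) = 15665 - 27*(-448 + 637) = 15665 - 27*189 = 15665 - 1*5103 = 15665 - 5103 = 10562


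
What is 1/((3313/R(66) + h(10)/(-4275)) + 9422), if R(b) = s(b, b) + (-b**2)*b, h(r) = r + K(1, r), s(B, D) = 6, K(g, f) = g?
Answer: 81934650/771987117269 ≈ 0.00010613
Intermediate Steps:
h(r) = 1 + r (h(r) = r + 1 = 1 + r)
R(b) = 6 - b**3 (R(b) = 6 + (-b**2)*b = 6 - b**3)
1/((3313/R(66) + h(10)/(-4275)) + 9422) = 1/((3313/(6 - 1*66**3) + (1 + 10)/(-4275)) + 9422) = 1/((3313/(6 - 1*287496) + 11*(-1/4275)) + 9422) = 1/((3313/(6 - 287496) - 11/4275) + 9422) = 1/((3313/(-287490) - 11/4275) + 9422) = 1/((3313*(-1/287490) - 11/4275) + 9422) = 1/((-3313/287490 - 11/4275) + 9422) = 1/(-1155031/81934650 + 9422) = 1/(771987117269/81934650) = 81934650/771987117269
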